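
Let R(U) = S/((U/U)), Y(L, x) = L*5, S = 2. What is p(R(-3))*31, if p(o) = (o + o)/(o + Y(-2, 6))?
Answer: -31/2 ≈ -15.500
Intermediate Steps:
Y(L, x) = 5*L
R(U) = 2 (R(U) = 2/((U/U)) = 2/1 = 2*1 = 2)
p(o) = 2*o/(-10 + o) (p(o) = (o + o)/(o + 5*(-2)) = (2*o)/(o - 10) = (2*o)/(-10 + o) = 2*o/(-10 + o))
p(R(-3))*31 = (2*2/(-10 + 2))*31 = (2*2/(-8))*31 = (2*2*(-1/8))*31 = -1/2*31 = -31/2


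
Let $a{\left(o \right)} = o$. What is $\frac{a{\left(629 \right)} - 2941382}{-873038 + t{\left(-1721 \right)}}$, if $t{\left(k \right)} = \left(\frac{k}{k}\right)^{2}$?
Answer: $\frac{2940753}{873037} \approx 3.3684$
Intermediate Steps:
$t{\left(k \right)} = 1$ ($t{\left(k \right)} = 1^{2} = 1$)
$\frac{a{\left(629 \right)} - 2941382}{-873038 + t{\left(-1721 \right)}} = \frac{629 - 2941382}{-873038 + 1} = - \frac{2940753}{-873037} = \left(-2940753\right) \left(- \frac{1}{873037}\right) = \frac{2940753}{873037}$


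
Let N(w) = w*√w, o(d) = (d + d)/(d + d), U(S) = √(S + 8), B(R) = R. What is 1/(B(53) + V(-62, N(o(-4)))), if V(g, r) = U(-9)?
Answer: 53/2810 - I/2810 ≈ 0.018861 - 0.00035587*I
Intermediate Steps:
U(S) = √(8 + S)
o(d) = 1 (o(d) = (2*d)/((2*d)) = (2*d)*(1/(2*d)) = 1)
N(w) = w^(3/2)
V(g, r) = I (V(g, r) = √(8 - 9) = √(-1) = I)
1/(B(53) + V(-62, N(o(-4)))) = 1/(53 + I) = (53 - I)/2810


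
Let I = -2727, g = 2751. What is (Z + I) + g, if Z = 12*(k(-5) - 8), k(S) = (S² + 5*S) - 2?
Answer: -96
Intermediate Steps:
k(S) = -2 + S² + 5*S
Z = -120 (Z = 12*((-2 + (-5)² + 5*(-5)) - 8) = 12*((-2 + 25 - 25) - 8) = 12*(-2 - 8) = 12*(-10) = -120)
(Z + I) + g = (-120 - 2727) + 2751 = -2847 + 2751 = -96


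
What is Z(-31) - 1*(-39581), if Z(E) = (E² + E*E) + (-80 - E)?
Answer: 41454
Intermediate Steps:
Z(E) = -80 - E + 2*E² (Z(E) = (E² + E²) + (-80 - E) = 2*E² + (-80 - E) = -80 - E + 2*E²)
Z(-31) - 1*(-39581) = (-80 - 1*(-31) + 2*(-31)²) - 1*(-39581) = (-80 + 31 + 2*961) + 39581 = (-80 + 31 + 1922) + 39581 = 1873 + 39581 = 41454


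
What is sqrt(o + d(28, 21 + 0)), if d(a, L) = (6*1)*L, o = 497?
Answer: sqrt(623) ≈ 24.960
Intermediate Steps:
d(a, L) = 6*L
sqrt(o + d(28, 21 + 0)) = sqrt(497 + 6*(21 + 0)) = sqrt(497 + 6*21) = sqrt(497 + 126) = sqrt(623)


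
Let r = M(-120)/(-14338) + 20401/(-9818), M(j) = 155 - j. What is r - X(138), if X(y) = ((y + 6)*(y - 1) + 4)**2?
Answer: -13702311251493076/35192621 ≈ -3.8935e+8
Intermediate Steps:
X(y) = (4 + (-1 + y)*(6 + y))**2 (X(y) = ((6 + y)*(-1 + y) + 4)**2 = ((-1 + y)*(6 + y) + 4)**2 = (4 + (-1 + y)*(6 + y))**2)
r = -73802372/35192621 (r = (155 - 1*(-120))/(-14338) + 20401/(-9818) = (155 + 120)*(-1/14338) + 20401*(-1/9818) = 275*(-1/14338) - 20401/9818 = -275/14338 - 20401/9818 = -73802372/35192621 ≈ -2.0971)
r - X(138) = -73802372/35192621 - (-2 + 138**2 + 5*138)**2 = -73802372/35192621 - (-2 + 19044 + 690)**2 = -73802372/35192621 - 1*19732**2 = -73802372/35192621 - 1*389351824 = -73802372/35192621 - 389351824 = -13702311251493076/35192621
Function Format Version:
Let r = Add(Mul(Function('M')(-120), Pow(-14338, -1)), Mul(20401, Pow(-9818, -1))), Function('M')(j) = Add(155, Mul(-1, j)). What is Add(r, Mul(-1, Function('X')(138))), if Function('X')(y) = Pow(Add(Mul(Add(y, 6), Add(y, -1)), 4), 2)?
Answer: Rational(-13702311251493076, 35192621) ≈ -3.8935e+8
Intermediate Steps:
Function('X')(y) = Pow(Add(4, Mul(Add(-1, y), Add(6, y))), 2) (Function('X')(y) = Pow(Add(Mul(Add(6, y), Add(-1, y)), 4), 2) = Pow(Add(Mul(Add(-1, y), Add(6, y)), 4), 2) = Pow(Add(4, Mul(Add(-1, y), Add(6, y))), 2))
r = Rational(-73802372, 35192621) (r = Add(Mul(Add(155, Mul(-1, -120)), Pow(-14338, -1)), Mul(20401, Pow(-9818, -1))) = Add(Mul(Add(155, 120), Rational(-1, 14338)), Mul(20401, Rational(-1, 9818))) = Add(Mul(275, Rational(-1, 14338)), Rational(-20401, 9818)) = Add(Rational(-275, 14338), Rational(-20401, 9818)) = Rational(-73802372, 35192621) ≈ -2.0971)
Add(r, Mul(-1, Function('X')(138))) = Add(Rational(-73802372, 35192621), Mul(-1, Pow(Add(-2, Pow(138, 2), Mul(5, 138)), 2))) = Add(Rational(-73802372, 35192621), Mul(-1, Pow(Add(-2, 19044, 690), 2))) = Add(Rational(-73802372, 35192621), Mul(-1, Pow(19732, 2))) = Add(Rational(-73802372, 35192621), Mul(-1, 389351824)) = Add(Rational(-73802372, 35192621), -389351824) = Rational(-13702311251493076, 35192621)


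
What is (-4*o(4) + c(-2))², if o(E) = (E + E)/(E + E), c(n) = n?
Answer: 36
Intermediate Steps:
o(E) = 1 (o(E) = (2*E)/((2*E)) = (2*E)*(1/(2*E)) = 1)
(-4*o(4) + c(-2))² = (-4*1 - 2)² = (-4 - 2)² = (-6)² = 36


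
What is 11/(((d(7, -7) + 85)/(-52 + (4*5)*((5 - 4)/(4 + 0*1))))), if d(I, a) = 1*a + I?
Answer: -517/85 ≈ -6.0824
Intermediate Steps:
d(I, a) = I + a (d(I, a) = a + I = I + a)
11/(((d(7, -7) + 85)/(-52 + (4*5)*((5 - 4)/(4 + 0*1))))) = 11/((((7 - 7) + 85)/(-52 + (4*5)*((5 - 4)/(4 + 0*1))))) = 11/(((0 + 85)/(-52 + 20*(1/(4 + 0))))) = 11/((85/(-52 + 20*(1/4)))) = 11/((85/(-52 + 20*(1*(¼))))) = 11/((85/(-52 + 20*(¼)))) = 11/((85/(-52 + 5))) = 11/((85/(-47))) = 11/((85*(-1/47))) = 11/(-85/47) = 11*(-47/85) = -517/85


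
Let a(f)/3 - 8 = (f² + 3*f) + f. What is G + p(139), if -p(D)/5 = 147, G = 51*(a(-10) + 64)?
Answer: 12933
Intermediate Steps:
a(f) = 24 + 3*f² + 12*f (a(f) = 24 + 3*((f² + 3*f) + f) = 24 + 3*(f² + 4*f) = 24 + (3*f² + 12*f) = 24 + 3*f² + 12*f)
G = 13668 (G = 51*((24 + 3*(-10)² + 12*(-10)) + 64) = 51*((24 + 3*100 - 120) + 64) = 51*((24 + 300 - 120) + 64) = 51*(204 + 64) = 51*268 = 13668)
p(D) = -735 (p(D) = -5*147 = -735)
G + p(139) = 13668 - 735 = 12933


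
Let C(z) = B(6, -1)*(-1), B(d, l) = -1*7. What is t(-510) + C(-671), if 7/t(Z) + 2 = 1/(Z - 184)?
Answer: 4865/1389 ≈ 3.5025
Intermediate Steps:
B(d, l) = -7
C(z) = 7 (C(z) = -7*(-1) = 7)
t(Z) = 7/(-2 + 1/(-184 + Z)) (t(Z) = 7/(-2 + 1/(Z - 184)) = 7/(-2 + 1/(-184 + Z)))
t(-510) + C(-671) = 7*(184 - 1*(-510))/(-369 + 2*(-510)) + 7 = 7*(184 + 510)/(-369 - 1020) + 7 = 7*694/(-1389) + 7 = 7*(-1/1389)*694 + 7 = -4858/1389 + 7 = 4865/1389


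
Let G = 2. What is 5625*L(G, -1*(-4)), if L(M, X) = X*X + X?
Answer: 112500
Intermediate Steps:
L(M, X) = X + X**2 (L(M, X) = X**2 + X = X + X**2)
5625*L(G, -1*(-4)) = 5625*((-1*(-4))*(1 - 1*(-4))) = 5625*(4*(1 + 4)) = 5625*(4*5) = 5625*20 = 112500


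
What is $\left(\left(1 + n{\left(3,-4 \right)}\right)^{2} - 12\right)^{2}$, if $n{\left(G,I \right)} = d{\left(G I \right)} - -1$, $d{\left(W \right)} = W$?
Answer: $7744$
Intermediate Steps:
$n{\left(G,I \right)} = 1 + G I$ ($n{\left(G,I \right)} = G I - -1 = G I + 1 = 1 + G I$)
$\left(\left(1 + n{\left(3,-4 \right)}\right)^{2} - 12\right)^{2} = \left(\left(1 + \left(1 + 3 \left(-4\right)\right)\right)^{2} - 12\right)^{2} = \left(\left(1 + \left(1 - 12\right)\right)^{2} - 12\right)^{2} = \left(\left(1 - 11\right)^{2} - 12\right)^{2} = \left(\left(-10\right)^{2} - 12\right)^{2} = \left(100 - 12\right)^{2} = 88^{2} = 7744$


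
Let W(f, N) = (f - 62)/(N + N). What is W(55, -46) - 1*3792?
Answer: -348857/92 ≈ -3791.9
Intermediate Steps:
W(f, N) = (-62 + f)/(2*N) (W(f, N) = (-62 + f)/((2*N)) = (-62 + f)*(1/(2*N)) = (-62 + f)/(2*N))
W(55, -46) - 1*3792 = (1/2)*(-62 + 55)/(-46) - 1*3792 = (1/2)*(-1/46)*(-7) - 3792 = 7/92 - 3792 = -348857/92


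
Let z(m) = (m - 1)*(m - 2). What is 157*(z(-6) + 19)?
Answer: 11775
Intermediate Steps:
z(m) = (-1 + m)*(-2 + m)
157*(z(-6) + 19) = 157*((2 + (-6)² - 3*(-6)) + 19) = 157*((2 + 36 + 18) + 19) = 157*(56 + 19) = 157*75 = 11775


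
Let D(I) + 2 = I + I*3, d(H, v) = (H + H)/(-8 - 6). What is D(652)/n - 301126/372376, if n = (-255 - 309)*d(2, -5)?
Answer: 100831451/6563127 ≈ 15.363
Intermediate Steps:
d(H, v) = -H/7 (d(H, v) = (2*H)/(-14) = (2*H)*(-1/14) = -H/7)
D(I) = -2 + 4*I (D(I) = -2 + (I + I*3) = -2 + (I + 3*I) = -2 + 4*I)
n = 1128/7 (n = (-255 - 309)*(-⅐*2) = -564*(-2/7) = 1128/7 ≈ 161.14)
D(652)/n - 301126/372376 = (-2 + 4*652)/(1128/7) - 301126/372376 = (-2 + 2608)*(7/1128) - 301126*1/372376 = 2606*(7/1128) - 150563/186188 = 9121/564 - 150563/186188 = 100831451/6563127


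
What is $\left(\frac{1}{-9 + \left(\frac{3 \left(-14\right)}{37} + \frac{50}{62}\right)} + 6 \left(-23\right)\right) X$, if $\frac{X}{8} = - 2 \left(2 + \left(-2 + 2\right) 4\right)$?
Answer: $\frac{11821976}{2675} \approx 4419.4$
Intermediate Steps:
$X = -32$ ($X = 8 \left(- 2 \left(2 + \left(-2 + 2\right) 4\right)\right) = 8 \left(- 2 \left(2 + 0 \cdot 4\right)\right) = 8 \left(- 2 \left(2 + 0\right)\right) = 8 \left(\left(-2\right) 2\right) = 8 \left(-4\right) = -32$)
$\left(\frac{1}{-9 + \left(\frac{3 \left(-14\right)}{37} + \frac{50}{62}\right)} + 6 \left(-23\right)\right) X = \left(\frac{1}{-9 + \left(\frac{3 \left(-14\right)}{37} + \frac{50}{62}\right)} + 6 \left(-23\right)\right) \left(-32\right) = \left(\frac{1}{-9 + \left(\left(-42\right) \frac{1}{37} + 50 \cdot \frac{1}{62}\right)} - 138\right) \left(-32\right) = \left(\frac{1}{-9 + \left(- \frac{42}{37} + \frac{25}{31}\right)} - 138\right) \left(-32\right) = \left(\frac{1}{-9 - \frac{377}{1147}} - 138\right) \left(-32\right) = \left(\frac{1}{- \frac{10700}{1147}} - 138\right) \left(-32\right) = \left(- \frac{1147}{10700} - 138\right) \left(-32\right) = \left(- \frac{1477747}{10700}\right) \left(-32\right) = \frac{11821976}{2675}$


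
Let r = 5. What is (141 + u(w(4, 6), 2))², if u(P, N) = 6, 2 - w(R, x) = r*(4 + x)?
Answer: 21609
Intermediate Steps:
w(R, x) = -18 - 5*x (w(R, x) = 2 - 5*(4 + x) = 2 - (20 + 5*x) = 2 + (-20 - 5*x) = -18 - 5*x)
(141 + u(w(4, 6), 2))² = (141 + 6)² = 147² = 21609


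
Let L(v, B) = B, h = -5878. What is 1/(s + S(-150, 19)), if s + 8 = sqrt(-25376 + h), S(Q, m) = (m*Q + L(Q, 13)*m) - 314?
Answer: -975/2862293 - I*sqrt(31254)/8586879 ≈ -0.00034064 - 2.0588e-5*I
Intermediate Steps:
S(Q, m) = -314 + 13*m + Q*m (S(Q, m) = (m*Q + 13*m) - 314 = (Q*m + 13*m) - 314 = (13*m + Q*m) - 314 = -314 + 13*m + Q*m)
s = -8 + I*sqrt(31254) (s = -8 + sqrt(-25376 - 5878) = -8 + sqrt(-31254) = -8 + I*sqrt(31254) ≈ -8.0 + 176.79*I)
1/(s + S(-150, 19)) = 1/((-8 + I*sqrt(31254)) + (-314 + 13*19 - 150*19)) = 1/((-8 + I*sqrt(31254)) + (-314 + 247 - 2850)) = 1/((-8 + I*sqrt(31254)) - 2917) = 1/(-2925 + I*sqrt(31254))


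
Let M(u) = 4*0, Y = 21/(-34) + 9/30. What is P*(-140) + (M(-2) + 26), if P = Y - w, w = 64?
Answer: 153518/17 ≈ 9030.5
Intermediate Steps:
Y = -27/85 (Y = 21*(-1/34) + 9*(1/30) = -21/34 + 3/10 = -27/85 ≈ -0.31765)
M(u) = 0
P = -5467/85 (P = -27/85 - 1*64 = -27/85 - 64 = -5467/85 ≈ -64.318)
P*(-140) + (M(-2) + 26) = -5467/85*(-140) + (0 + 26) = 153076/17 + 26 = 153518/17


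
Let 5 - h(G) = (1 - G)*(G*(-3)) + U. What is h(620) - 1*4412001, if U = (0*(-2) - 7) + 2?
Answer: -5563331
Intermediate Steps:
U = -5 (U = (0 - 7) + 2 = -7 + 2 = -5)
h(G) = 10 + 3*G*(1 - G) (h(G) = 5 - ((1 - G)*(G*(-3)) - 5) = 5 - ((1 - G)*(-3*G) - 5) = 5 - (-3*G*(1 - G) - 5) = 5 - (-5 - 3*G*(1 - G)) = 5 + (5 + 3*G*(1 - G)) = 10 + 3*G*(1 - G))
h(620) - 1*4412001 = (10 - 3*620² + 3*620) - 1*4412001 = (10 - 3*384400 + 1860) - 4412001 = (10 - 1153200 + 1860) - 4412001 = -1151330 - 4412001 = -5563331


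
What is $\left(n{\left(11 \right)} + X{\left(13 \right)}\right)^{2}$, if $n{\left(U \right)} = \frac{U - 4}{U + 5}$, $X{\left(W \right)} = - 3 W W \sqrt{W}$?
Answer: $\frac{855459121}{256} - \frac{3549 \sqrt{13}}{8} \approx 3.34 \cdot 10^{6}$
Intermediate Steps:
$X{\left(W \right)} = - 3 W^{\frac{5}{2}}$ ($X{\left(W \right)} = - 3 W^{2} \sqrt{W} = - 3 W^{\frac{5}{2}}$)
$n{\left(U \right)} = \frac{-4 + U}{5 + U}$
$\left(n{\left(11 \right)} + X{\left(13 \right)}\right)^{2} = \left(\frac{-4 + 11}{5 + 11} - 3 \cdot 13^{\frac{5}{2}}\right)^{2} = \left(\frac{1}{16} \cdot 7 - 3 \cdot 169 \sqrt{13}\right)^{2} = \left(\frac{1}{16} \cdot 7 - 507 \sqrt{13}\right)^{2} = \left(\frac{7}{16} - 507 \sqrt{13}\right)^{2}$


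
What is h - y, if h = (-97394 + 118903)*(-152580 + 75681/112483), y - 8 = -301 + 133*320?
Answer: -369154697411592/112483 ≈ -3.2819e+9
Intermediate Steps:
y = 42267 (y = 8 + (-301 + 133*320) = 8 + (-301 + 42560) = 8 + 42259 = 42267)
h = -369149943092631/112483 (h = 21509*(-152580 + 75681*(1/112483)) = 21509*(-152580 + 75681/112483) = 21509*(-17162580459/112483) = -369149943092631/112483 ≈ -3.2818e+9)
h - y = -369149943092631/112483 - 1*42267 = -369149943092631/112483 - 42267 = -369154697411592/112483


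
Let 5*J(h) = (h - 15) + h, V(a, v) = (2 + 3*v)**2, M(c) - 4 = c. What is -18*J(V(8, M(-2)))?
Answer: -2034/5 ≈ -406.80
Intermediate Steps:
M(c) = 4 + c
J(h) = -3 + 2*h/5 (J(h) = ((h - 15) + h)/5 = ((-15 + h) + h)/5 = (-15 + 2*h)/5 = -3 + 2*h/5)
-18*J(V(8, M(-2))) = -18*(-3 + 2*(2 + 3*(4 - 2))**2/5) = -18*(-3 + 2*(2 + 3*2)**2/5) = -18*(-3 + 2*(2 + 6)**2/5) = -18*(-3 + (2/5)*8**2) = -18*(-3 + (2/5)*64) = -18*(-3 + 128/5) = -18*113/5 = -2034/5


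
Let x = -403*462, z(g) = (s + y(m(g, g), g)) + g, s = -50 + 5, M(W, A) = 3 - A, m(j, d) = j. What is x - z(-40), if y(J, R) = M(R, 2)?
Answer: -186102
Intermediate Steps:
y(J, R) = 1 (y(J, R) = 3 - 1*2 = 3 - 2 = 1)
s = -45
z(g) = -44 + g (z(g) = (-45 + 1) + g = -44 + g)
x = -186186
x - z(-40) = -186186 - (-44 - 40) = -186186 - 1*(-84) = -186186 + 84 = -186102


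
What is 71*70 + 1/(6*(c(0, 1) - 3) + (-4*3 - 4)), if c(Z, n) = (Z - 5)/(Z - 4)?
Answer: 263408/53 ≈ 4970.0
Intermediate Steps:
c(Z, n) = (-5 + Z)/(-4 + Z)
71*70 + 1/(6*(c(0, 1) - 3) + (-4*3 - 4)) = 71*70 + 1/(6*((-5 + 0)/(-4 + 0) - 3) + (-4*3 - 4)) = 4970 + 1/(6*(-5/(-4) - 3) + (-12 - 4)) = 4970 + 1/(6*(-1/4*(-5) - 3) - 16) = 4970 + 1/(6*(5/4 - 3) - 16) = 4970 + 1/(6*(-7/4) - 16) = 4970 + 1/(-21/2 - 16) = 4970 + 1/(-53/2) = 4970 - 2/53 = 263408/53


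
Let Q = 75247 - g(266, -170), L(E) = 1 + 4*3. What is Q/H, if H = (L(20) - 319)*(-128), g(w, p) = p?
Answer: 25139/13056 ≈ 1.9255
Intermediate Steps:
L(E) = 13 (L(E) = 1 + 12 = 13)
Q = 75417 (Q = 75247 - 1*(-170) = 75247 + 170 = 75417)
H = 39168 (H = (13 - 319)*(-128) = -306*(-128) = 39168)
Q/H = 75417/39168 = 75417*(1/39168) = 25139/13056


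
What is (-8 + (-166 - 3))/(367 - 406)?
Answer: 59/13 ≈ 4.5385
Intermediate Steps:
(-8 + (-166 - 3))/(367 - 406) = (-8 - 169)/(-39) = -177*(-1/39) = 59/13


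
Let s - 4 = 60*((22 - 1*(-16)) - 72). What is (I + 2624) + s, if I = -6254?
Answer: -5666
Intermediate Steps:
s = -2036 (s = 4 + 60*((22 - 1*(-16)) - 72) = 4 + 60*((22 + 16) - 72) = 4 + 60*(38 - 72) = 4 + 60*(-34) = 4 - 2040 = -2036)
(I + 2624) + s = (-6254 + 2624) - 2036 = -3630 - 2036 = -5666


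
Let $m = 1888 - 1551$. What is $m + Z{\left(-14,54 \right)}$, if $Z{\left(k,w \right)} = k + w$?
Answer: $377$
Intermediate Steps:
$m = 337$ ($m = 1888 - 1551 = 337$)
$m + Z{\left(-14,54 \right)} = 337 + \left(-14 + 54\right) = 337 + 40 = 377$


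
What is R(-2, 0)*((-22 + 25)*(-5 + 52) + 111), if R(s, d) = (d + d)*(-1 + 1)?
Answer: 0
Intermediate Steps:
R(s, d) = 0 (R(s, d) = (2*d)*0 = 0)
R(-2, 0)*((-22 + 25)*(-5 + 52) + 111) = 0*((-22 + 25)*(-5 + 52) + 111) = 0*(3*47 + 111) = 0*(141 + 111) = 0*252 = 0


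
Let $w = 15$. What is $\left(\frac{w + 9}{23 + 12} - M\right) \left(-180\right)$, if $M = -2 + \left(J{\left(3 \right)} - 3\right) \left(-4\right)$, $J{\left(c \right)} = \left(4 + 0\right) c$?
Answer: $- \frac{48744}{7} \approx -6963.4$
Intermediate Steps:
$J{\left(c \right)} = 4 c$
$M = -38$ ($M = -2 + \left(4 \cdot 3 - 3\right) \left(-4\right) = -2 + \left(12 - 3\right) \left(-4\right) = -2 + 9 \left(-4\right) = -2 - 36 = -38$)
$\left(\frac{w + 9}{23 + 12} - M\right) \left(-180\right) = \left(\frac{15 + 9}{23 + 12} - -38\right) \left(-180\right) = \left(\frac{24}{35} + 38\right) \left(-180\right) = \frac{1354}{35} \left(-180\right) = - \frac{48744}{7}$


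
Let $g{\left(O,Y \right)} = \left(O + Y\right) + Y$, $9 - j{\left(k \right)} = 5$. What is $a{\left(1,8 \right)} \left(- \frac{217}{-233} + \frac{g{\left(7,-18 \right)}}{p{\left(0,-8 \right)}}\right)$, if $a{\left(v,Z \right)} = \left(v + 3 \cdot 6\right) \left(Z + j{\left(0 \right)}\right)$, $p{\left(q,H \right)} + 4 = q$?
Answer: $\frac{434625}{233} \approx 1865.3$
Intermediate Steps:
$j{\left(k \right)} = 4$ ($j{\left(k \right)} = 9 - 5 = 4$)
$g{\left(O,Y \right)} = O + 2 Y$
$p{\left(q,H \right)} = -4 + q$
$a{\left(v,Z \right)} = \left(4 + Z\right) \left(18 + v\right)$ ($a{\left(v,Z \right)} = \left(v + 3 \cdot 6\right) \left(Z + 4\right) = \left(v + 18\right) \left(4 + Z\right) = \left(18 + v\right) \left(4 + Z\right) = \left(4 + Z\right) \left(18 + v\right)$)
$a{\left(1,8 \right)} \left(- \frac{217}{-233} + \frac{g{\left(7,-18 \right)}}{p{\left(0,-8 \right)}}\right) = \left(72 + 4 \cdot 1 + 18 \cdot 8 + 8 \cdot 1\right) \left(- \frac{217}{-233} + \frac{7 + 2 \left(-18\right)}{-4 + 0}\right) = \left(72 + 4 + 144 + 8\right) \left(\left(-217\right) \left(- \frac{1}{233}\right) + \frac{7 - 36}{-4}\right) = 228 \left(\frac{217}{233} - - \frac{29}{4}\right) = 228 \left(\frac{217}{233} + \frac{29}{4}\right) = 228 \cdot \frac{7625}{932} = \frac{434625}{233}$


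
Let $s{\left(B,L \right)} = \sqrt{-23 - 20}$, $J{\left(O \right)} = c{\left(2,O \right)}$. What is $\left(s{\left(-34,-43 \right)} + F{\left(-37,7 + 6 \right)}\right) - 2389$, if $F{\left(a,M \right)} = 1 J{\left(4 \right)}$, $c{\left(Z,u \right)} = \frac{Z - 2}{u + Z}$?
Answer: $-2389 + i \sqrt{43} \approx -2389.0 + 6.5574 i$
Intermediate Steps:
$c{\left(Z,u \right)} = \frac{-2 + Z}{Z + u}$
$J{\left(O \right)} = 0$ ($J{\left(O \right)} = \frac{-2 + 2}{2 + O} = \frac{1}{2 + O} 0 = 0$)
$F{\left(a,M \right)} = 0$ ($F{\left(a,M \right)} = 1 \cdot 0 = 0$)
$s{\left(B,L \right)} = i \sqrt{43}$ ($s{\left(B,L \right)} = \sqrt{-43} = i \sqrt{43}$)
$\left(s{\left(-34,-43 \right)} + F{\left(-37,7 + 6 \right)}\right) - 2389 = \left(i \sqrt{43} + 0\right) - 2389 = i \sqrt{43} - 2389 = -2389 + i \sqrt{43}$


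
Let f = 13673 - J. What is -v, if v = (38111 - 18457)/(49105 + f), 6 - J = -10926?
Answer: -9827/25923 ≈ -0.37908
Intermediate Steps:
J = 10932 (J = 6 - 1*(-10926) = 6 + 10926 = 10932)
f = 2741 (f = 13673 - 1*10932 = 13673 - 10932 = 2741)
v = 9827/25923 (v = (38111 - 18457)/(49105 + 2741) = 19654/51846 = 19654*(1/51846) = 9827/25923 ≈ 0.37908)
-v = -1*9827/25923 = -9827/25923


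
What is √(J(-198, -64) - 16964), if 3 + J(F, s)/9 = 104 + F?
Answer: I*√17837 ≈ 133.56*I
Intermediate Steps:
J(F, s) = 909 + 9*F (J(F, s) = -27 + 9*(104 + F) = -27 + (936 + 9*F) = 909 + 9*F)
√(J(-198, -64) - 16964) = √((909 + 9*(-198)) - 16964) = √((909 - 1782) - 16964) = √(-873 - 16964) = √(-17837) = I*√17837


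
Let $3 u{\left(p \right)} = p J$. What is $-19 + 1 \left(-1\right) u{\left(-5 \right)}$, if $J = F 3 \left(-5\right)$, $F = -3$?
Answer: $56$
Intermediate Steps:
$J = 45$ ($J = \left(-3\right) 3 \left(-5\right) = \left(-9\right) \left(-5\right) = 45$)
$u{\left(p \right)} = 15 p$ ($u{\left(p \right)} = \frac{p 45}{3} = \frac{45 p}{3} = 15 p$)
$-19 + 1 \left(-1\right) u{\left(-5 \right)} = -19 + 1 \left(-1\right) 15 \left(-5\right) = -19 - -75 = -19 + 75 = 56$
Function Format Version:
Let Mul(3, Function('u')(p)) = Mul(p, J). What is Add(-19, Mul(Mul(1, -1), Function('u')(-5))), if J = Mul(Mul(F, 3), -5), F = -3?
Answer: 56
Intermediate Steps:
J = 45 (J = Mul(Mul(-3, 3), -5) = Mul(-9, -5) = 45)
Function('u')(p) = Mul(15, p) (Function('u')(p) = Mul(Rational(1, 3), Mul(p, 45)) = Mul(Rational(1, 3), Mul(45, p)) = Mul(15, p))
Add(-19, Mul(Mul(1, -1), Function('u')(-5))) = Add(-19, Mul(Mul(1, -1), Mul(15, -5))) = Add(-19, Mul(-1, -75)) = Add(-19, 75) = 56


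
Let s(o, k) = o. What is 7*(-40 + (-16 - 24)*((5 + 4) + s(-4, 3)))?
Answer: -1680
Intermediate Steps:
7*(-40 + (-16 - 24)*((5 + 4) + s(-4, 3))) = 7*(-40 + (-16 - 24)*((5 + 4) - 4)) = 7*(-40 - 40*(9 - 4)) = 7*(-40 - 40*5) = 7*(-40 - 200) = 7*(-240) = -1680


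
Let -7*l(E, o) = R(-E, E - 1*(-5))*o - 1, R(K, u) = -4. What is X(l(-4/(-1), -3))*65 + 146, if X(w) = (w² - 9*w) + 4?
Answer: 72804/49 ≈ 1485.8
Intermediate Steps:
l(E, o) = ⅐ + 4*o/7 (l(E, o) = -(-4*o - 1)/7 = -(-1 - 4*o)/7 = ⅐ + 4*o/7)
X(w) = 4 + w² - 9*w
X(l(-4/(-1), -3))*65 + 146 = (4 + (⅐ + (4/7)*(-3))² - 9*(⅐ + (4/7)*(-3)))*65 + 146 = (4 + (⅐ - 12/7)² - 9*(⅐ - 12/7))*65 + 146 = (4 + (-11/7)² - 9*(-11/7))*65 + 146 = (4 + 121/49 + 99/7)*65 + 146 = (1010/49)*65 + 146 = 65650/49 + 146 = 72804/49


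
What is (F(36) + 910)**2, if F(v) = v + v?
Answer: 964324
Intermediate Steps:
F(v) = 2*v
(F(36) + 910)**2 = (2*36 + 910)**2 = (72 + 910)**2 = 982**2 = 964324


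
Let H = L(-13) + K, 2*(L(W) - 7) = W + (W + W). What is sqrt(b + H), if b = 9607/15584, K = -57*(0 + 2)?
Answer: I*sqrt(1910763006)/3896 ≈ 11.22*I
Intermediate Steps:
L(W) = 7 + 3*W/2 (L(W) = 7 + (W + (W + W))/2 = 7 + (W + 2*W)/2 = 7 + (3*W)/2 = 7 + 3*W/2)
K = -114 (K = -57*2 = -114)
H = -253/2 (H = (7 + (3/2)*(-13)) - 114 = (7 - 39/2) - 114 = -25/2 - 114 = -253/2 ≈ -126.50)
b = 9607/15584 (b = 9607*(1/15584) = 9607/15584 ≈ 0.61647)
sqrt(b + H) = sqrt(9607/15584 - 253/2) = sqrt(-1961769/15584) = I*sqrt(1910763006)/3896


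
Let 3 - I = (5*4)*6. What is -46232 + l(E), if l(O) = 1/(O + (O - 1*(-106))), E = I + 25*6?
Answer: -7951903/172 ≈ -46232.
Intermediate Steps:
I = -117 (I = 3 - 5*4*6 = 3 - 20*6 = 3 - 1*120 = 3 - 120 = -117)
E = 33 (E = -117 + 25*6 = -117 + 150 = 33)
l(O) = 1/(106 + 2*O) (l(O) = 1/(O + (O + 106)) = 1/(O + (106 + O)) = 1/(106 + 2*O))
-46232 + l(E) = -46232 + 1/(2*(53 + 33)) = -46232 + (1/2)/86 = -46232 + (1/2)*(1/86) = -46232 + 1/172 = -7951903/172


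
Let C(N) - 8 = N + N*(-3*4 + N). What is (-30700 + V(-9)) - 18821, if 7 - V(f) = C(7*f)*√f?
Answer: -49514 - 14010*I ≈ -49514.0 - 14010.0*I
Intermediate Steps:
C(N) = 8 + N + N*(-12 + N) (C(N) = 8 + (N + N*(-3*4 + N)) = 8 + (N + N*(-12 + N)) = 8 + N + N*(-12 + N))
V(f) = 7 - √f*(8 - 77*f + 49*f²) (V(f) = 7 - (8 + (7*f)² - 77*f)*√f = 7 - (8 + 49*f² - 77*f)*√f = 7 - (8 - 77*f + 49*f²)*√f = 7 - √f*(8 - 77*f + 49*f²))
(-30700 + V(-9)) - 18821 = (-30700 + (7 + √(-9)*(-8 - 49*(-9)² + 77*(-9)))) - 18821 = (-30700 + (7 + (3*I)*(-8 - 49*81 - 693))) - 18821 = (-30700 + (7 + (3*I)*(-8 - 3969 - 693))) - 18821 = (-30700 + (7 + (3*I)*(-4670))) - 18821 = (-30700 + (7 - 14010*I)) - 18821 = (-30693 - 14010*I) - 18821 = -49514 - 14010*I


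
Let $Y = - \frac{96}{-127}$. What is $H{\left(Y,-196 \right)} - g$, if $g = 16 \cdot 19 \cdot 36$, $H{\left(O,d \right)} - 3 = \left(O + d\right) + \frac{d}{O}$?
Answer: $- \frac{34733593}{3048} \approx -11396.0$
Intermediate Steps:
$Y = \frac{96}{127}$ ($Y = \left(-96\right) \left(- \frac{1}{127}\right) = \frac{96}{127} \approx 0.75591$)
$H{\left(O,d \right)} = 3 + O + d + \frac{d}{O}$ ($H{\left(O,d \right)} = 3 + \left(\left(O + d\right) + \frac{d}{O}\right) = 3 + \left(O + d + \frac{d}{O}\right) = 3 + O + d + \frac{d}{O}$)
$g = 10944$ ($g = 304 \cdot 36 = 10944$)
$H{\left(Y,-196 \right)} - g = \left(3 + \frac{96}{127} - 196 - \frac{196}{\frac{96}{127}}\right) - 10944 = \left(3 + \frac{96}{127} - 196 - \frac{6223}{24}\right) - 10944 = - \frac{1376281}{3048} - 10944 = - \frac{34733593}{3048}$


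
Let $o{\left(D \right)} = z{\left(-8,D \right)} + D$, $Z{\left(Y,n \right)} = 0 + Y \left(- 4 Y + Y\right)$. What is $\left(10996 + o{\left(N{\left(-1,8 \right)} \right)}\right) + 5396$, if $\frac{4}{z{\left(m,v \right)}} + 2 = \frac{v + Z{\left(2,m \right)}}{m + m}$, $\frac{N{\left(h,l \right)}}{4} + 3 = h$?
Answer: $16360$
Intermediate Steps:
$N{\left(h,l \right)} = -12 + 4 h$
$Z{\left(Y,n \right)} = - 3 Y^{2}$ ($Z{\left(Y,n \right)} = 0 + Y \left(- 3 Y\right) = 0 - 3 Y^{2} = - 3 Y^{2}$)
$z{\left(m,v \right)} = \frac{4}{-2 + \frac{-12 + v}{2 m}}$ ($z{\left(m,v \right)} = \frac{4}{-2 + \frac{v - 3 \cdot 2^{2}}{m + m}} = \frac{4}{-2 + \frac{v - 12}{2 m}} = \frac{4}{-2 + \left(v - 12\right) \frac{1}{2 m}} = \frac{4}{-2 + \left(-12 + v\right) \frac{1}{2 m}} = \frac{4}{-2 + \frac{-12 + v}{2 m}}$)
$o{\left(D \right)} = D - \frac{64}{20 + D}$ ($o{\left(D \right)} = 8 \left(-8\right) \frac{1}{-12 + D - -32} + D = 8 \left(-8\right) \frac{1}{-12 + D + 32} + D = 8 \left(-8\right) \frac{1}{20 + D} + D = - \frac{64}{20 + D} + D = D - \frac{64}{20 + D}$)
$\left(10996 + o{\left(N{\left(-1,8 \right)} \right)}\right) + 5396 = \left(10996 + \frac{-64 + \left(-12 + 4 \left(-1\right)\right) \left(20 + \left(-12 + 4 \left(-1\right)\right)\right)}{20 + \left(-12 + 4 \left(-1\right)\right)}\right) + 5396 = \left(10996 + \frac{-64 + \left(-12 - 4\right) \left(20 - 16\right)}{20 - 16}\right) + 5396 = \left(10996 + \frac{-64 - 16 \left(20 - 16\right)}{20 - 16}\right) + 5396 = \left(10996 + \frac{-64 - 64}{4}\right) + 5396 = \left(10996 + \frac{1}{4} \left(-128\right)\right) + 5396 = \left(10996 - 32\right) + 5396 = 10964 + 5396 = 16360$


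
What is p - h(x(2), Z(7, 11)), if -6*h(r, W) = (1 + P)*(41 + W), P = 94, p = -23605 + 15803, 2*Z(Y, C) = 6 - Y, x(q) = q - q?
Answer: -28643/4 ≈ -7160.8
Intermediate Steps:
x(q) = 0
Z(Y, C) = 3 - Y/2 (Z(Y, C) = (6 - Y)/2 = 3 - Y/2)
p = -7802
h(r, W) = -3895/6 - 95*W/6 (h(r, W) = -(1 + 94)*(41 + W)/6 = -95*(41 + W)/6 = -(3895 + 95*W)/6 = -3895/6 - 95*W/6)
p - h(x(2), Z(7, 11)) = -7802 - (-3895/6 - 95*(3 - 1/2*7)/6) = -7802 - (-3895/6 - 95*(3 - 7/2)/6) = -7802 - (-3895/6 - 95/6*(-1/2)) = -7802 - (-3895/6 + 95/12) = -7802 - 1*(-2565/4) = -7802 + 2565/4 = -28643/4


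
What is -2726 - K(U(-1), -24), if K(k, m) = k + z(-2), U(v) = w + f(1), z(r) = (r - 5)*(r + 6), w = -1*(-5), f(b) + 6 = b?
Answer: -2698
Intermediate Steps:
f(b) = -6 + b
w = 5
z(r) = (-5 + r)*(6 + r)
U(v) = 0 (U(v) = 5 + (-6 + 1) = 5 - 5 = 0)
K(k, m) = -28 + k (K(k, m) = k + (-30 - 2 + (-2)²) = k + (-30 - 2 + 4) = k - 28 = -28 + k)
-2726 - K(U(-1), -24) = -2726 - (-28 + 0) = -2726 - 1*(-28) = -2726 + 28 = -2698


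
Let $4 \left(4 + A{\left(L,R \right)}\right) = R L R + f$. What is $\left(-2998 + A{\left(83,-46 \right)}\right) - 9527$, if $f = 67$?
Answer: $\frac{125579}{4} \approx 31395.0$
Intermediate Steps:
$A{\left(L,R \right)} = \frac{51}{4} + \frac{L R^{2}}{4}$ ($A{\left(L,R \right)} = -4 + \frac{R L R + 67}{4} = -4 + \frac{L R R + 67}{4} = -4 + \frac{L R^{2} + 67}{4} = -4 + \frac{67 + L R^{2}}{4} = -4 + \left(\frac{67}{4} + \frac{L R^{2}}{4}\right) = \frac{51}{4} + \frac{L R^{2}}{4}$)
$\left(-2998 + A{\left(83,-46 \right)}\right) - 9527 = \left(-2998 + \left(\frac{51}{4} + \frac{1}{4} \cdot 83 \left(-46\right)^{2}\right)\right) - 9527 = \left(-2998 + \left(\frac{51}{4} + \frac{1}{4} \cdot 83 \cdot 2116\right)\right) - 9527 = \left(-2998 + \left(\frac{51}{4} + 43907\right)\right) - 9527 = \left(-2998 + \frac{175679}{4}\right) - 9527 = \frac{163687}{4} - 9527 = \frac{125579}{4}$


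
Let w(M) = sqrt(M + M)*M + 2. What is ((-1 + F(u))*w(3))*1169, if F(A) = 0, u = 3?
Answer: -2338 - 3507*sqrt(6) ≈ -10928.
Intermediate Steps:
w(M) = 2 + sqrt(2)*M**(3/2) (w(M) = sqrt(2*M)*M + 2 = (sqrt(2)*sqrt(M))*M + 2 = sqrt(2)*M**(3/2) + 2 = 2 + sqrt(2)*M**(3/2))
((-1 + F(u))*w(3))*1169 = ((-1 + 0)*(2 + sqrt(2)*3**(3/2)))*1169 = -(2 + sqrt(2)*(3*sqrt(3)))*1169 = -(2 + 3*sqrt(6))*1169 = (-2 - 3*sqrt(6))*1169 = -2338 - 3507*sqrt(6)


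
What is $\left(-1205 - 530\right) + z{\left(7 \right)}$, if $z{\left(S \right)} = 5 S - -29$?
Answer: $-1671$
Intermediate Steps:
$z{\left(S \right)} = 29 + 5 S$ ($z{\left(S \right)} = 5 S + 29 = 29 + 5 S$)
$\left(-1205 - 530\right) + z{\left(7 \right)} = \left(-1205 - 530\right) + \left(29 + 5 \cdot 7\right) = -1735 + \left(29 + 35\right) = -1735 + 64 = -1671$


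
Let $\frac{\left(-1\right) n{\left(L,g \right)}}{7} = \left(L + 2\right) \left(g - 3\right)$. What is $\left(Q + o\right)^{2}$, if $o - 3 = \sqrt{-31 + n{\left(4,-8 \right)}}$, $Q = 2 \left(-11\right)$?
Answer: $\left(19 - \sqrt{431}\right)^{2} \approx 3.0995$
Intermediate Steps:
$n{\left(L,g \right)} = - 7 \left(-3 + g\right) \left(2 + L\right)$ ($n{\left(L,g \right)} = - 7 \left(L + 2\right) \left(g - 3\right) = - 7 \left(2 + L\right) \left(-3 + g\right) = - 7 \left(-3 + g\right) \left(2 + L\right)$)
$Q = -22$
$o = 3 + \sqrt{431}$ ($o = 3 + \sqrt{-31 + \left(42 - -112 + 21 \cdot 4 - 28 \left(-8\right)\right)} = 3 + \sqrt{-31 + \left(42 + 112 + 84 + 224\right)} = 3 + \sqrt{-31 + 462} = 3 + \sqrt{431} \approx 23.761$)
$\left(Q + o\right)^{2} = \left(-22 + \left(3 + \sqrt{431}\right)\right)^{2} = \left(-19 + \sqrt{431}\right)^{2}$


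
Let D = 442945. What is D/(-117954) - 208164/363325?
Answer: -185486768581/42855637050 ≈ -4.3282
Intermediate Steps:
D/(-117954) - 208164/363325 = 442945/(-117954) - 208164/363325 = 442945*(-1/117954) - 208164*1/363325 = -442945/117954 - 208164/363325 = -185486768581/42855637050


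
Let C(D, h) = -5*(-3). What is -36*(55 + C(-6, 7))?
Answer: -2520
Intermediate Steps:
C(D, h) = 15
-36*(55 + C(-6, 7)) = -36*(55 + 15) = -36*70 = -2520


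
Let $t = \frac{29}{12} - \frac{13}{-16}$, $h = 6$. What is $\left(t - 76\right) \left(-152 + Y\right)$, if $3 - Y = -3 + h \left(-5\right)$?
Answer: $\frac{101297}{12} \approx 8441.4$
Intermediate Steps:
$t = \frac{155}{48}$ ($t = 29 \cdot \frac{1}{12} - - \frac{13}{16} = \frac{29}{12} + \frac{13}{16} = \frac{155}{48} \approx 3.2292$)
$Y = 36$ ($Y = 3 - \left(-3 + 6 \left(-5\right)\right) = 3 - \left(-3 - 30\right) = 3 - -33 = 3 + 33 = 36$)
$\left(t - 76\right) \left(-152 + Y\right) = \left(\frac{155}{48} - 76\right) \left(-152 + 36\right) = \left(- \frac{3493}{48}\right) \left(-116\right) = \frac{101297}{12}$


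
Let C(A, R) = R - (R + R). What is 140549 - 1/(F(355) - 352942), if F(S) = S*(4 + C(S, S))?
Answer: 67118753304/477547 ≈ 1.4055e+5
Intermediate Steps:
C(A, R) = -R (C(A, R) = R - 2*R = -R)
F(S) = S*(4 - S)
140549 - 1/(F(355) - 352942) = 140549 - 1/(355*(4 - 1*355) - 352942) = 140549 - 1/(355*(4 - 355) - 352942) = 140549 - 1/(355*(-351) - 352942) = 140549 - 1/(-124605 - 352942) = 140549 - 1/(-477547) = 140549 - 1*(-1/477547) = 140549 + 1/477547 = 67118753304/477547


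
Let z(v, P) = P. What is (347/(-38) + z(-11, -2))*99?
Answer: -41877/38 ≈ -1102.0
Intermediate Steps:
(347/(-38) + z(-11, -2))*99 = (347/(-38) - 2)*99 = (347*(-1/38) - 2)*99 = (-347/38 - 2)*99 = -423/38*99 = -41877/38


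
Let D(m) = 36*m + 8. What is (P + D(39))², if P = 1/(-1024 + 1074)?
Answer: 4984501201/2500 ≈ 1.9938e+6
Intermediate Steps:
P = 1/50 ≈ 0.020000
D(m) = 8 + 36*m
(P + D(39))² = (1/50 + (8 + 36*39))² = (1/50 + (8 + 1404))² = (1/50 + 1412)² = (70601/50)² = 4984501201/2500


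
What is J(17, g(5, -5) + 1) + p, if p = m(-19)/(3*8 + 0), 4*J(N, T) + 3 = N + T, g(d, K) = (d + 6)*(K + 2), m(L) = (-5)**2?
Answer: -83/24 ≈ -3.4583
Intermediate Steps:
m(L) = 25
g(d, K) = (2 + K)*(6 + d) (g(d, K) = (6 + d)*(2 + K) = (2 + K)*(6 + d))
J(N, T) = -3/4 + N/4 + T/4 (J(N, T) = -3/4 + (N + T)/4 = -3/4 + (N/4 + T/4) = -3/4 + N/4 + T/4)
p = 25/24 (p = 25/(3*8 + 0) = 25/(24 + 0) = 25/24 ≈ 1.0417)
J(17, g(5, -5) + 1) + p = (-3/4 + (1/4)*17 + ((12 + 2*5 + 6*(-5) - 5*5) + 1)/4) + 25/24 = (-3/4 + 17/4 + ((12 + 10 - 30 - 25) + 1)/4) + 25/24 = (-3/4 + 17/4 + (-33 + 1)/4) + 25/24 = (-3/4 + 17/4 + (1/4)*(-32)) + 25/24 = (-3/4 + 17/4 - 8) + 25/24 = -9/2 + 25/24 = -83/24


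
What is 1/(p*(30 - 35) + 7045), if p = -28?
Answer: 1/7185 ≈ 0.00013918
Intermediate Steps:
1/(p*(30 - 35) + 7045) = 1/(-28*(30 - 35) + 7045) = 1/(-28*(-5) + 7045) = 1/(140 + 7045) = 1/7185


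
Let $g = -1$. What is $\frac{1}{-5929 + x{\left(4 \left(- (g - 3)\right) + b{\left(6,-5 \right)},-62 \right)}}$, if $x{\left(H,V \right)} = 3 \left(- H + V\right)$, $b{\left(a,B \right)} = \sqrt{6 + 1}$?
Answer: $- \frac{6163}{37982506} + \frac{3 \sqrt{7}}{37982506} \approx -0.00016205$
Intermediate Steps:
$b{\left(a,B \right)} = \sqrt{7}$
$x{\left(H,V \right)} = - 3 H + 3 V$ ($x{\left(H,V \right)} = 3 \left(V - H\right) = - 3 H + 3 V$)
$\frac{1}{-5929 + x{\left(4 \left(- (g - 3)\right) + b{\left(6,-5 \right)},-62 \right)}} = \frac{1}{-5929 - \left(186 + 3 \left(4 \left(- (-1 - 3)\right) + \sqrt{7}\right)\right)} = \frac{1}{-5929 - \left(186 + 3 \left(4 \left(\left(-1\right) \left(-4\right)\right) + \sqrt{7}\right)\right)} = \frac{1}{-5929 - \left(186 + 3 \left(4 \cdot 4 + \sqrt{7}\right)\right)} = \frac{1}{-5929 - \left(186 + 3 \left(16 + \sqrt{7}\right)\right)} = \frac{1}{-5929 - \left(234 + 3 \sqrt{7}\right)} = \frac{1}{-6163 - 3 \sqrt{7}}$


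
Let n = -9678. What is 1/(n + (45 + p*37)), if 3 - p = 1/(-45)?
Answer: -45/428453 ≈ -0.00010503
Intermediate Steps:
p = 136/45 (p = 3 - 1/(-45) = 3 - 1*(-1/45) = 3 + 1/45 = 136/45 ≈ 3.0222)
1/(n + (45 + p*37)) = 1/(-9678 + (45 + (136/45)*37)) = 1/(-9678 + (45 + 5032/45)) = 1/(-9678 + 7057/45) = 1/(-428453/45) = -45/428453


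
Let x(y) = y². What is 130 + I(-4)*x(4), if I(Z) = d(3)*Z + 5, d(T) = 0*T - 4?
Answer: 466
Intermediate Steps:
d(T) = -4 (d(T) = 0 - 4 = -4)
I(Z) = 5 - 4*Z (I(Z) = -4*Z + 5 = 5 - 4*Z)
130 + I(-4)*x(4) = 130 + (5 - 4*(-4))*4² = 130 + (5 + 16)*16 = 130 + 21*16 = 130 + 336 = 466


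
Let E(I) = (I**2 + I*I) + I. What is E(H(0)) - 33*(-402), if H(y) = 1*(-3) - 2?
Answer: 13311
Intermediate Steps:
H(y) = -5 (H(y) = -3 - 2 = -5)
E(I) = I + 2*I**2 (E(I) = (I**2 + I**2) + I = 2*I**2 + I = I + 2*I**2)
E(H(0)) - 33*(-402) = -5*(1 + 2*(-5)) - 33*(-402) = -5*(1 - 10) + 13266 = -5*(-9) + 13266 = 45 + 13266 = 13311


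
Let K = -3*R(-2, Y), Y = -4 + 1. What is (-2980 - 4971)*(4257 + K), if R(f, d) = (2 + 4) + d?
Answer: -33775848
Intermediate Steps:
Y = -3
R(f, d) = 6 + d
K = -9 (K = -3*(6 - 3) = -3*3 = -9)
(-2980 - 4971)*(4257 + K) = (-2980 - 4971)*(4257 - 9) = -7951*4248 = -33775848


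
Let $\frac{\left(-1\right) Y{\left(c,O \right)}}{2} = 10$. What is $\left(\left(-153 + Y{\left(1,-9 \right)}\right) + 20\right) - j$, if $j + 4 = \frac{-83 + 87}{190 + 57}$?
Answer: $- \frac{36807}{247} \approx -149.02$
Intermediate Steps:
$Y{\left(c,O \right)} = -20$ ($Y{\left(c,O \right)} = \left(-2\right) 10 = -20$)
$j = - \frac{984}{247}$ ($j = -4 + \frac{-83 + 87}{190 + 57} = -4 + \frac{4}{247} = - \frac{984}{247} \approx -3.9838$)
$\left(\left(-153 + Y{\left(1,-9 \right)}\right) + 20\right) - j = \left(\left(-153 - 20\right) + 20\right) - - \frac{984}{247} = \left(-173 + 20\right) + \frac{984}{247} = -153 + \frac{984}{247} = - \frac{36807}{247}$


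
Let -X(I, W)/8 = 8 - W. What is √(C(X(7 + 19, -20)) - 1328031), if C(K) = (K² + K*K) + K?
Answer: I*√1227903 ≈ 1108.1*I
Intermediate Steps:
X(I, W) = -64 + 8*W (X(I, W) = -8*(8 - W) = -64 + 8*W)
C(K) = K + 2*K² (C(K) = (K² + K²) + K = 2*K² + K = K + 2*K²)
√(C(X(7 + 19, -20)) - 1328031) = √((-64 + 8*(-20))*(1 + 2*(-64 + 8*(-20))) - 1328031) = √((-64 - 160)*(1 + 2*(-64 - 160)) - 1328031) = √(-224*(1 + 2*(-224)) - 1328031) = √(-224*(1 - 448) - 1328031) = √(-224*(-447) - 1328031) = √(100128 - 1328031) = √(-1227903) = I*√1227903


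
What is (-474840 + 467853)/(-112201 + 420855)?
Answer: -6987/308654 ≈ -0.022637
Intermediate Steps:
(-474840 + 467853)/(-112201 + 420855) = -6987/308654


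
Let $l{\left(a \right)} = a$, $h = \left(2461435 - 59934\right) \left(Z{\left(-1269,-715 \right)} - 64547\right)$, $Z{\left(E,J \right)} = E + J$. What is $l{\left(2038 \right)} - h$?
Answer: $159774265069$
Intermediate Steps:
$h = -159774263031$ ($h = \left(2461435 - 59934\right) \left(\left(-1269 - 715\right) - 64547\right) = 2401501 \left(-1984 - 64547\right) = 2401501 \left(-66531\right) = -159774263031$)
$l{\left(2038 \right)} - h = 2038 - -159774263031 = 2038 + 159774263031 = 159774265069$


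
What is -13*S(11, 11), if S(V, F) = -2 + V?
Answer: -117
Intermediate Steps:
-13*S(11, 11) = -13*(-2 + 11) = -13*9 = -117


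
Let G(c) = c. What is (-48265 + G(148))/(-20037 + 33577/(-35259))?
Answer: 1696557303/706518160 ≈ 2.4013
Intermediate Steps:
(-48265 + G(148))/(-20037 + 33577/(-35259)) = (-48265 + 148)/(-20037 + 33577/(-35259)) = -48117/(-20037 + 33577*(-1/35259)) = -48117/(-20037 - 33577/35259) = -48117/(-706518160/35259) = -48117*(-35259/706518160) = 1696557303/706518160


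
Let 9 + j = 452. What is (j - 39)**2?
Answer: 163216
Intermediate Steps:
j = 443 (j = -9 + 452 = 443)
(j - 39)**2 = (443 - 39)**2 = 404**2 = 163216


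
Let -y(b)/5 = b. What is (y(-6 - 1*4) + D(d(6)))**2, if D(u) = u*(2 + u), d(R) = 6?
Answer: 9604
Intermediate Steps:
y(b) = -5*b
(y(-6 - 1*4) + D(d(6)))**2 = (-5*(-6 - 1*4) + 6*(2 + 6))**2 = (-5*(-6 - 4) + 6*8)**2 = (-5*(-10) + 48)**2 = (50 + 48)**2 = 98**2 = 9604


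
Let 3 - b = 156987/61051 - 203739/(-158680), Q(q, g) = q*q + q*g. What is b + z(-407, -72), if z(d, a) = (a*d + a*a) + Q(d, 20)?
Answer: 1859976605393151/9687572680 ≈ 1.9200e+5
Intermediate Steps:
Q(q, g) = q² + g*q
b = -8286448809/9687572680 (b = 3 - (156987/61051 - 203739/(-158680)) = 3 - (156987*(1/61051) - 203739*(-1/158680)) = 3 - (156987/61051 + 203739/158680) = 3 - 1*37349166849/9687572680 = 3 - 37349166849/9687572680 = -8286448809/9687572680 ≈ -0.85537)
z(d, a) = a² + a*d + d*(20 + d) (z(d, a) = (a*d + a*a) + d*(20 + d) = (a*d + a²) + d*(20 + d) = (a² + a*d) + d*(20 + d) = a² + a*d + d*(20 + d))
b + z(-407, -72) = -8286448809/9687572680 + ((-72)² - 72*(-407) - 407*(20 - 407)) = -8286448809/9687572680 + (5184 + 29304 - 407*(-387)) = -8286448809/9687572680 + (5184 + 29304 + 157509) = -8286448809/9687572680 + 191997 = 1859976605393151/9687572680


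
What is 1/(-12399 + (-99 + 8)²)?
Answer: -1/4118 ≈ -0.00024284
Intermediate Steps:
1/(-12399 + (-99 + 8)²) = 1/(-12399 + (-91)²) = 1/(-12399 + 8281) = 1/(-4118) = -1/4118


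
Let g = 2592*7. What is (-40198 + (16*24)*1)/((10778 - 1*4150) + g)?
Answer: -19907/12386 ≈ -1.6072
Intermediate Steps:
g = 18144
(-40198 + (16*24)*1)/((10778 - 1*4150) + g) = (-40198 + (16*24)*1)/((10778 - 1*4150) + 18144) = (-40198 + 384*1)/((10778 - 4150) + 18144) = (-40198 + 384)/(6628 + 18144) = -39814/24772 = -39814*1/24772 = -19907/12386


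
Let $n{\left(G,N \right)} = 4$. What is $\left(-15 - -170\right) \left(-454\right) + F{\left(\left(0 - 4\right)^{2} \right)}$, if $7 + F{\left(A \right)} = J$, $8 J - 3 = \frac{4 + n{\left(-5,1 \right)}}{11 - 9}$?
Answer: $- \frac{563009}{8} \approx -70376.0$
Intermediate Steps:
$J = \frac{7}{8}$ ($J = \frac{3}{8} + \frac{\left(4 + 4\right) \frac{1}{11 - 9}}{8} = \frac{3}{8} + \frac{8 \cdot \frac{1}{2}}{8} = \frac{3}{8} + \frac{1}{8} \cdot 4 = \frac{3}{8} + \frac{1}{2} = \frac{7}{8} \approx 0.875$)
$F{\left(A \right)} = - \frac{49}{8}$ ($F{\left(A \right)} = -7 + \frac{7}{8} = - \frac{49}{8}$)
$\left(-15 - -170\right) \left(-454\right) + F{\left(\left(0 - 4\right)^{2} \right)} = \left(-15 - -170\right) \left(-454\right) - \frac{49}{8} = \left(-15 + 170\right) \left(-454\right) - \frac{49}{8} = 155 \left(-454\right) - \frac{49}{8} = -70370 - \frac{49}{8} = - \frac{563009}{8}$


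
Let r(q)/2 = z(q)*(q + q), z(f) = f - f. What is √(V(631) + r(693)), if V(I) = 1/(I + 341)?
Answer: √3/54 ≈ 0.032075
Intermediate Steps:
z(f) = 0
r(q) = 0 (r(q) = 2*(0*(q + q)) = 2*(0*(2*q)) = 2*0 = 0)
V(I) = 1/(341 + I)
√(V(631) + r(693)) = √(1/(341 + 631) + 0) = √(1/972 + 0) = √(1/972) = √3/54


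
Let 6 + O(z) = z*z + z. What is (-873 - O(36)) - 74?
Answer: -2273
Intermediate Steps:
O(z) = -6 + z + z² (O(z) = -6 + (z*z + z) = -6 + (z² + z) = -6 + (z + z²) = -6 + z + z²)
(-873 - O(36)) - 74 = (-873 - (-6 + 36 + 36²)) - 74 = (-873 - (-6 + 36 + 1296)) - 74 = (-873 - 1*1326) - 74 = (-873 - 1326) - 74 = -2199 - 74 = -2273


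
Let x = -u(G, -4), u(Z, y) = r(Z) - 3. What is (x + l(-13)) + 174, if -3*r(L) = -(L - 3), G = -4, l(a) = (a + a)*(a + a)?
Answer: 2566/3 ≈ 855.33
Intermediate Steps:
l(a) = 4*a² (l(a) = (2*a)*(2*a) = 4*a²)
r(L) = -1 + L/3 (r(L) = -(-1)*(L - 3)/3 = -(-1)*(-3 + L)/3 = -(3 - L)/3 = -1 + L/3)
u(Z, y) = -4 + Z/3 (u(Z, y) = (-1 + Z/3) - 3 = -4 + Z/3)
x = 16/3 (x = -(-4 + (⅓)*(-4)) = -(-4 - 4/3) = -1*(-16/3) = 16/3 ≈ 5.3333)
(x + l(-13)) + 174 = (16/3 + 4*(-13)²) + 174 = (16/3 + 4*169) + 174 = (16/3 + 676) + 174 = 2044/3 + 174 = 2566/3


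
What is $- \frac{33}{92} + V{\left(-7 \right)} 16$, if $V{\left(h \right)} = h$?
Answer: $- \frac{10337}{92} \approx -112.36$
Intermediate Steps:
$- \frac{33}{92} + V{\left(-7 \right)} 16 = - \frac{33}{92} - 112 = - \frac{10337}{92}$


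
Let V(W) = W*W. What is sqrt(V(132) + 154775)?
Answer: sqrt(172199) ≈ 414.97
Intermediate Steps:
V(W) = W**2
sqrt(V(132) + 154775) = sqrt(132**2 + 154775) = sqrt(17424 + 154775) = sqrt(172199)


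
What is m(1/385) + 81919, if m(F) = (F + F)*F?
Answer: 12142443777/148225 ≈ 81919.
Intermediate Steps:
m(F) = 2*F² (m(F) = (2*F)*F = 2*F²)
m(1/385) + 81919 = 2*(1/385)² + 81919 = 2*(1/148225) + 81919 = 2/148225 + 81919 = 12142443777/148225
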